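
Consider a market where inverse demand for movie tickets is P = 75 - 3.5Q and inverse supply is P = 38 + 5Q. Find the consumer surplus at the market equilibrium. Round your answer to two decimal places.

33.16

Setting demand equal to supply, 37 = 8.5Q, so Q* = 4.3529 and P* = 59.7647.
CS is the area between the demand curve and P* from 0 to Q*: (1/2)(4.3529)(15.2353) = 33.1592.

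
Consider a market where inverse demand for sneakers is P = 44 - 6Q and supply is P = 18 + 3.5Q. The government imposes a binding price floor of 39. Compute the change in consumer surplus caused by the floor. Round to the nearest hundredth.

Without the control, 44 - 6Q = 18 + 3.5Q so Q* = 2.7368 and P* = 27.5789.
At the floor price 39, quantity demanded is (44 - 39)/6 = 0.8333; demand is the short side, so Q = 0.8333 trades at P = 39.
CS goes from (1/2)(2.7368)(16.4211) = 22.4709 to 2.0833 (computed as (44 - 39)(0.8333) - (1/2)(6)(0.8333)^2), a change of -20.3876.

-20.39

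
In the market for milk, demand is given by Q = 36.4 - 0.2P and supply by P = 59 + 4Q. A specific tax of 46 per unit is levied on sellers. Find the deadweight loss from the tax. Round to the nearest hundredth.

Rewriting demand in inverse form: P = 182 - 5Q.
Pre-tax equilibrium: 182 - 5Q = 59 + 4Q gives Q* = 13.6667, P* = 113.6667.
With the tax, sellers need 46 more per unit: 182 - 5Q = 59 + 4Q + 46, so Q_t = 8.5556. Buyers pay P_b = 139.2222; sellers receive P_s = P_b - 46 = 93.2222.
Deadweight loss is the triangle between the curves from Q_t to Q*: (1/2)(13.6667 - 8.5556)(46) = 117.5556.

117.56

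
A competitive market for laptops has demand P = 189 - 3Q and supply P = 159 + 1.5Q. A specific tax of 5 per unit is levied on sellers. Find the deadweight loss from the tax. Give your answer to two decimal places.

Pre-tax equilibrium: 189 - 3Q = 159 + 1.5Q gives Q* = 6.6667, P* = 169.
A tax on sellers shifts supply up by 5: 189 - 3Q = 159 + 1.5Q + 5, so Q_t = 5.5556. Buyers pay P_b = 172.3333; sellers receive P_s = P_b - 5 = 167.3333.
Deadweight loss is the triangle between the curves from Q_t to Q*: (1/2)(6.6667 - 5.5556)(5) = 2.7778.

2.78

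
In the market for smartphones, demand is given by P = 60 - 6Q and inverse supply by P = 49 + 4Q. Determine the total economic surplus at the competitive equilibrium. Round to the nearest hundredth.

Setting demand equal to supply, 11 = 10Q, so Q* = 1.1 and P* = 53.4.
Total surplus is the full triangle between the curves from 0 to Q*: (1/2)(1.1)(60 - 49) = 6.05.

6.05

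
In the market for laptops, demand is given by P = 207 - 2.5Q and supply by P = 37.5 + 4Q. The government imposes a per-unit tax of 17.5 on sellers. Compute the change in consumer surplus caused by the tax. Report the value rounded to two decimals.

-166.46

Pre-tax equilibrium: 207 - 2.5Q = 37.5 + 4Q gives Q* = 26.0769, P* = 141.8077.
With the tax, sellers need 17.5 more per unit: 207 - 2.5Q = 37.5 + 4Q + 17.5, so Q_t = 23.3846. Buyers pay P_b = 148.5385; sellers receive P_s = P_b - 17.5 = 131.0385.
Consumers lose the trapezoid between P* and P_b out to Q_t plus the triangle from Q_t to Q*: change in CS = 683.5503 - 850.0074 = -166.4571.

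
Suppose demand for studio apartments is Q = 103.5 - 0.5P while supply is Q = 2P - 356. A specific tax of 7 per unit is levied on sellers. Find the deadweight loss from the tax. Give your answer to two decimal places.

Rewriting demand in inverse form: P = 207 - 2Q.
Rewriting supply in inverse form: P = 178 + 0.5Q.
Pre-tax equilibrium: 207 - 2Q = 178 + 0.5Q gives Q* = 11.6, P* = 183.8.
A tax on sellers shifts supply up by 7: 207 - 2Q = 178 + 0.5Q + 7, so Q_t = 8.8. Buyers pay P_b = 189.4; sellers receive P_s = P_b - 7 = 182.4.
The welfare triangle lost has base Q* - Q_t = 2.8 and height t = 7, so DWL = (1/2)(2.8)(7) = 9.8.

9.80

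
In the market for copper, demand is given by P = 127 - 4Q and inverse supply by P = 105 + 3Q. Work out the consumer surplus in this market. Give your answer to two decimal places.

19.76

Equilibrium: 127 - 4Q = 105 + 3Q, so Q* = 3.1429 and P* = 114.4286.
CS is the area between the demand curve and P* from 0 to Q*: (1/2)(3.1429)(12.5714) = 19.7551.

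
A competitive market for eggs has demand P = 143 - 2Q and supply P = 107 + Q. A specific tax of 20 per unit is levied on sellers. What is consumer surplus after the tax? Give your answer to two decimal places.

Without the tax, 143 - 2Q = 107 + Q so Q* = 12 and P* = 119.
A tax on sellers shifts supply up by 20: 143 - 2Q = 107 + Q + 20, so Q_t = 5.3333. Buyers pay P_b = 132.3333; sellers receive P_s = P_b - 20 = 112.3333.
CS = (1/2)(Q_t)(143 - P_b) = (1/2)(5.3333)(10.6667) = 28.4444.

28.44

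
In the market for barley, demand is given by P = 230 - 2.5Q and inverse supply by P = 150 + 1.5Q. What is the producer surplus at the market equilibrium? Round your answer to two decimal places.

Setting demand equal to supply, 80 = 4Q, so Q* = 20 and P* = 180.
PS is the area between P* and the supply curve from 0 to Q*: (1/2)(20)(30) = 300.

300.00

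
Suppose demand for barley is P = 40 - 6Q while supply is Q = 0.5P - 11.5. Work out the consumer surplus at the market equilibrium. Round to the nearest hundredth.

13.55

Rewriting supply in inverse form: P = 23 + 2Q.
Set 40 - 6Q = 23 + 2Q, which gives 17 = 8Q, so Q* = 2.125 and P* = 40 - 6(2.125) = 27.25.
CS is the area between the demand curve and P* from 0 to Q*: (1/2)(2.125)(12.75) = 13.5469.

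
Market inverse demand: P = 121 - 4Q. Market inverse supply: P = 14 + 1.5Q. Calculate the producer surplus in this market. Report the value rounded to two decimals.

283.86

Setting demand equal to supply, 107 = 5.5Q, so Q* = 19.4545 and P* = 43.1818.
Producer surplus is the triangle above supply below P*: (1/2)(19.4545)(43.1818 - 14) = (1/2)(19.4545)(29.1818) = 283.8595.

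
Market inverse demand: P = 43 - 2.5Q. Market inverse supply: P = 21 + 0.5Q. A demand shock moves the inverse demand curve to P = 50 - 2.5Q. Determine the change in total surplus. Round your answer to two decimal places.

Initial equilibrium: Q_0 = 7.3333, P_0 = 24.6667; CS_0 = (1/2)(7.3333)(18.3333) = 67.2222, PS_0 = (1/2)(7.3333)(3.6667) = 13.4444.
New equilibrium: 50 - 2.5Q = 21 + 0.5Q gives Q_1 = 9.6667, P_1 = 25.8333; CS_1 = 116.8056, PS_1 = 23.3611.
Change in total surplus = (116.8056 + 23.3611) - (67.2222 + 13.4444) = 59.5.

59.50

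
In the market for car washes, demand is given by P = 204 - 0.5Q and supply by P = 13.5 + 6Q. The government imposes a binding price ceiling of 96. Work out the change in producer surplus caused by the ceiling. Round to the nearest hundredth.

Free-market equilibrium: 204 - 0.5Q = 13.5 + 6Q gives Q* = 29.3077, P* = 189.3462.
At the ceiling price 96, quantity supplied is (96 - 13.5)/6 = 13.75; supply is the short side, so Q = 13.75 trades at P = 96.
PS goes from (1/2)(29.3077)(175.8462) = 2576.8225 to 567.1875 (computed as (96 - 13.5)(13.75) - (1/2)(6)(13.75)^2), a change of -2009.635.

-2009.63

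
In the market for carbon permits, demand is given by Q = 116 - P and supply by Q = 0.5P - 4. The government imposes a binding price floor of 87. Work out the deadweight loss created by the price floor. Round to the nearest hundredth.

Rewriting demand in inverse form: P = 116 - Q.
Rewriting supply in inverse form: P = 8 + 2Q.
Free-market equilibrium: 116 - Q = 8 + 2Q gives Q* = 36, P* = 80.
At P = 87, buyers demand (116 - 87)/1 = 29 while sellers would supply more, so the quantity traded is 29 at price 87.
The lost-trades triangle has base Q* - 29 = 7 and height equal to the gap between the curves at Q = 29, which is 87 - 66 = 21. DWL = (1/2)(7)(21) = 73.5.

73.50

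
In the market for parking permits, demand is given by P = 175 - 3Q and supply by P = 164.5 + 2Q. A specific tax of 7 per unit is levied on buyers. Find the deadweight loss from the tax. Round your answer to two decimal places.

Without the tax, 175 - 3Q = 164.5 + 2Q so Q* = 2.1 and P* = 168.7.
A tax on buyers shifts demand down by 7: (175 - 7) - 3Q = 164.5 + 2Q, so Q_t = 0.7. Buyers pay P_b = 172.9; sellers receive P_s = P_b - 7 = 165.9.
The welfare triangle lost has base Q* - Q_t = 1.4 and height t = 7, so DWL = (1/2)(1.4)(7) = 4.9.

4.90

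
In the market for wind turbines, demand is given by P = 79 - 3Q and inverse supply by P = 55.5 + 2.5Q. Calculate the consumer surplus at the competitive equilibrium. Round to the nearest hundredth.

27.38

Setting demand equal to supply, 23.5 = 5.5Q, so Q* = 4.2727 and P* = 66.1818.
CS is the area between the demand curve and P* from 0 to Q*: (1/2)(4.2727)(12.8182) = 27.3843.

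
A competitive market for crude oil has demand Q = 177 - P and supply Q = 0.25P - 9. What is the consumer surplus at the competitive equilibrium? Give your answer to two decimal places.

397.62

Rewriting demand in inverse form: P = 177 - Q.
Rewriting supply in inverse form: P = 36 + 4Q.
Set 177 - Q = 36 + 4Q, which gives 141 = 5Q, so Q* = 28.2 and P* = 177 - (28.2) = 148.8.
The demand choke price is 177, so CS = (1/2)(Q*)(177 - P*) = (1/2)(28.2)(28.2) = 397.62.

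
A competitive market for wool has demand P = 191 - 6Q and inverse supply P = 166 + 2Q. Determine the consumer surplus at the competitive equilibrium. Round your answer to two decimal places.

29.30

Setting demand equal to supply, 25 = 8Q, so Q* = 3.125 and P* = 172.25.
Consumer surplus is the triangle under demand above P*: (1/2)(3.125)(191 - 172.25) = (1/2)(3.125)(18.75) = 29.2969.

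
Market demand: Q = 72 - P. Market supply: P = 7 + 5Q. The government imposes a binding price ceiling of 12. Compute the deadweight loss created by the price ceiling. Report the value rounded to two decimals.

Rewriting demand in inverse form: P = 72 - Q.
Without the control, 72 - Q = 7 + 5Q so Q* = 10.8333 and P* = 61.1667.
At P = 12, sellers supply (12 - 7)/5 = 1 while buyers want more, so the quantity traded is 1 at price 12.
The lost-trades triangle has base Q* - 1 = 9.8333 and height equal to the gap between the curves at Q = 1, which is 71 - 12 = 59. DWL = (1/2)(9.8333)(59) = 290.0833.

290.08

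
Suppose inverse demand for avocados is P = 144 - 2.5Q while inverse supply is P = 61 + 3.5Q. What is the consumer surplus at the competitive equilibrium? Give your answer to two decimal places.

239.20

Setting demand equal to supply, 83 = 6Q, so Q* = 13.8333 and P* = 109.4167.
Consumer surplus is the triangle under demand above P*: (1/2)(13.8333)(144 - 109.4167) = (1/2)(13.8333)(34.5833) = 239.2014.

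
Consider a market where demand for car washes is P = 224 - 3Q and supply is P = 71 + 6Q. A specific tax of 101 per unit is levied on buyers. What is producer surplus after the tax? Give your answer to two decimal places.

Pre-tax equilibrium: 224 - 3Q = 71 + 6Q gives Q* = 17, P* = 173.
With the tax, buyers' net willingness to pay falls by 101: (224 - 101) - 3Q = 71 + 6Q, so Q_t = 5.7778. Buyers pay P_b = 206.6667; sellers receive P_s = P_b - 101 = 105.6667.
Producer surplus is the triangle above supply below P_s: (1/2)(5.7778)(105.6667 - 71) = 100.1481.

100.15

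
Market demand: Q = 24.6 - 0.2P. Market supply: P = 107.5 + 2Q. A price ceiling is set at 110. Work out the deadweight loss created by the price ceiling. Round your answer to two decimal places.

Rewriting demand in inverse form: P = 123 - 5Q.
Without the control, 123 - 5Q = 107.5 + 2Q so Q* = 2.2143 and P* = 111.9286.
At the ceiling price 110, quantity supplied is (110 - 107.5)/2 = 1.25; supply is the short side, so Q = 1.25 trades at P = 110.
At Q = 1.25 the demand price is 116.75 and the supply price is 110. Deadweight loss is the triangle between the curves from 1.25 to 2.2143: (1/2)(116.75 - 110)(2.2143 - 1.25) = 3.2545.

3.25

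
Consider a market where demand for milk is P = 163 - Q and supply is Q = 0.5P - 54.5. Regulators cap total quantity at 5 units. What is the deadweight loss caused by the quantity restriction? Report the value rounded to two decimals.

Rewriting supply in inverse form: P = 109 + 2Q.
Without the quota, 163 - Q = 109 + 2Q gives Q* = 18.
At Q = 5 the demand price is 163 - (5) = 158 and the supply price is 109 + 2(5) = 119.
Deadweight loss is the triangle between the curves from 5 to 18: (1/2)(158 - 119)(18 - 5) = 253.5.

253.50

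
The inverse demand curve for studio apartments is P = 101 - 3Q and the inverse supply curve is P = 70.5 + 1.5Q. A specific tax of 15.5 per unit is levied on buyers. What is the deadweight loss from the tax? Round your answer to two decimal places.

Without the tax, 101 - 3Q = 70.5 + 1.5Q so Q* = 6.7778 and P* = 80.6667.
A tax on buyers shifts demand down by 15.5: (101 - 15.5) - 3Q = 70.5 + 1.5Q, so Q_t = 3.3333. Buyers pay P_b = 91; sellers receive P_s = P_b - 15.5 = 75.5.
Deadweight loss is the triangle between the curves from Q_t to Q*: (1/2)(6.7778 - 3.3333)(15.5) = 26.6944.

26.69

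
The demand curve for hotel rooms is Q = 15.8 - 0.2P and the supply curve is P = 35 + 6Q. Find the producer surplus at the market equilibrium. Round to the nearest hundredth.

Rewriting demand in inverse form: P = 79 - 5Q.
Set 79 - 5Q = 35 + 6Q, which gives 44 = 11Q, so Q* = 4 and P* = 79 - 5(4) = 59.
The supply curve's price intercept is 35, so PS = (1/2)(Q*)(P* - 35) = (1/2)(4)(24) = 48.

48.00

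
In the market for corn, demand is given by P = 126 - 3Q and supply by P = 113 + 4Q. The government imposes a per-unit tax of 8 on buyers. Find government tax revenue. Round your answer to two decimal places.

Pre-tax equilibrium: 126 - 3Q = 113 + 4Q gives Q* = 1.8571, P* = 120.4286.
A tax on buyers shifts demand down by 8: (126 - 8) - 3Q = 113 + 4Q, so Q_t = 0.7143. Buyers pay P_b = 123.8571; sellers receive P_s = P_b - 8 = 115.8571.
Revenue is the tax times quantity traded: 8 x 0.7143 = 5.7143.

5.71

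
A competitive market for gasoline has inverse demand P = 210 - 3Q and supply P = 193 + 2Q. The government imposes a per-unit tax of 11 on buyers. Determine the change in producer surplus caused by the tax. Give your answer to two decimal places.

-10.12

Pre-tax equilibrium: 210 - 3Q = 193 + 2Q gives Q* = 3.4, P* = 199.8.
A tax on buyers shifts demand down by 11: (210 - 11) - 3Q = 193 + 2Q, so Q_t = 1.2. Buyers pay P_b = 206.4; sellers receive P_s = P_b - 11 = 195.4.
PS falls from (1/2)(3.4)(6.8) = 11.56 to (1/2)(1.2)(2.4) = 1.44, a change of -10.12.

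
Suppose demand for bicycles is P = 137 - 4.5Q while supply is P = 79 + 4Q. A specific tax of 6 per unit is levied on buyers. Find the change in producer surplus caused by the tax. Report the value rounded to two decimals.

-18.27

Pre-tax equilibrium: 137 - 4.5Q = 79 + 4Q gives Q* = 6.8235, P* = 106.2941.
A tax on buyers shifts demand down by 6: (137 - 6) - 4.5Q = 79 + 4Q, so Q_t = 6.1176. Buyers pay P_b = 109.4706; sellers receive P_s = P_b - 6 = 103.4706.
Producers lose the trapezoid between P_s and P* out to Q_t plus the triangle from Q_t to Q*: change in PS = 74.8512 - 93.1211 = -18.2699.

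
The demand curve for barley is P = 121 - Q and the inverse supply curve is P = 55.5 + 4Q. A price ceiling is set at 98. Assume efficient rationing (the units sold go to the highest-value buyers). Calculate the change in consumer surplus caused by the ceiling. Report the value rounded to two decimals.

102.12

Without the control, 121 - Q = 55.5 + 4Q so Q* = 13.1 and P* = 107.9.
At the ceiling price 98, quantity supplied is (98 - 55.5)/4 = 10.625; supply is the short side, so Q = 10.625 trades at P = 98.
CS goes from (1/2)(13.1)(13.1) = 85.805 to 187.9297 (computed as (121 - 98)(10.625) - (1/2)(1)(10.625)^2), a change of 102.1247.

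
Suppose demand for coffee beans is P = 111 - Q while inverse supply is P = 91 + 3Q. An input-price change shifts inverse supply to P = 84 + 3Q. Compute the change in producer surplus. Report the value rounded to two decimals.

Initial equilibrium: Q_0 = 5, P_0 = 106; CS_0 = (1/2)(5)(5) = 12.5, PS_0 = (1/2)(5)(15) = 37.5.
New equilibrium: 111 - Q = 84 + 3Q gives Q_1 = 6.75, P_1 = 104.25; CS_1 = 22.7812, PS_1 = 68.3438.
Change in producer surplus = 68.3438 - 37.5 = 30.8438.

30.84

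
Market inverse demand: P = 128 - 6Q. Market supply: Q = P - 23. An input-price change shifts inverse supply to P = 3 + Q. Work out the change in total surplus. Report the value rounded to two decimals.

Rewriting supply in inverse form: P = 23 + Q.
Initial equilibrium: Q_0 = 15, P_0 = 38; CS_0 = (1/2)(15)(90) = 675, PS_0 = (1/2)(15)(15) = 112.5.
New equilibrium: 128 - 6Q = 3 + Q gives Q_1 = 17.8571, P_1 = 20.8571; CS_1 = 956.6327, PS_1 = 159.4388.
Change in total surplus = (956.6327 + 159.4388) - (675 + 112.5) = 328.5714.

328.57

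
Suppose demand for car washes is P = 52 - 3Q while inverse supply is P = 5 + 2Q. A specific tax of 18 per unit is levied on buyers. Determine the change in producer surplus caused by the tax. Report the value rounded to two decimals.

-54.72

Pre-tax equilibrium: 52 - 3Q = 5 + 2Q gives Q* = 9.4, P* = 23.8.
With the tax, buyers' net willingness to pay falls by 18: (52 - 18) - 3Q = 5 + 2Q, so Q_t = 5.8. Buyers pay P_b = 34.6; sellers receive P_s = P_b - 18 = 16.6.
Producers lose the trapezoid between P_s and P* out to Q_t plus the triangle from Q_t to Q*: change in PS = 33.64 - 88.36 = -54.72.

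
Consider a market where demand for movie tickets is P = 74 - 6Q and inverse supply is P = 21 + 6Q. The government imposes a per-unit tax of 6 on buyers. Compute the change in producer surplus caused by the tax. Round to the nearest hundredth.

Without the tax, 74 - 6Q = 21 + 6Q so Q* = 4.4167 and P* = 47.5.
With the tax, buyers' net willingness to pay falls by 6: (74 - 6) - 6Q = 21 + 6Q, so Q_t = 3.9167. Buyers pay P_b = 50.5; sellers receive P_s = P_b - 6 = 44.5.
Producers lose the trapezoid between P_s and P* out to Q_t plus the triangle from Q_t to Q*: change in PS = 46.0208 - 58.5208 = -12.5.

-12.50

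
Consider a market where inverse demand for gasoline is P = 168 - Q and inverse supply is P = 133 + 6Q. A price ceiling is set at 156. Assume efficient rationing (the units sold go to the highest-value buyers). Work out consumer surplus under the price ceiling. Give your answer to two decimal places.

Free-market equilibrium: 168 - Q = 133 + 6Q gives Q* = 5, P* = 163.
At the ceiling price 156, quantity supplied is (156 - 133)/6 = 3.8333; supply is the short side, so Q = 3.8333 trades at P = 156.
The demand price at Q = 3.8333 is 164.1667. CS is the trapezoid between demand and 156 over [0, 3.8333]: (1/2)[(168 - 156) + (164.1667 - 156)](3.8333) = 38.6528.

38.65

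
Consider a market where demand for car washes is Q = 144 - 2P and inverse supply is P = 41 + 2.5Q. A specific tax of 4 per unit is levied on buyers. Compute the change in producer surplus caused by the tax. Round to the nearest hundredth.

Rewriting demand in inverse form: P = 72 - 0.5Q.
Without the tax, 72 - 0.5Q = 41 + 2.5Q so Q* = 10.3333 and P* = 66.8333.
With the tax, buyers' net willingness to pay falls by 4: (72 - 4) - 0.5Q = 41 + 2.5Q, so Q_t = 9. Buyers pay P_b = 67.5; sellers receive P_s = P_b - 4 = 63.5.
PS falls from (1/2)(10.3333)(25.8333) = 133.4722 to (1/2)(9)(22.5) = 101.25, a change of -32.2222.

-32.22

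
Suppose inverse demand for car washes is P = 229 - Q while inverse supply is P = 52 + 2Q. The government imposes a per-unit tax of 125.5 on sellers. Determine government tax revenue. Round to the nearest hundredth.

2154.42

Without the tax, 229 - Q = 52 + 2Q so Q* = 59 and P* = 170.
With the tax, sellers need 125.5 more per unit: 229 - Q = 52 + 2Q + 125.5, so Q_t = 17.1667. Buyers pay P_b = 211.8333; sellers receive P_s = P_b - 125.5 = 86.3333.
Revenue is the tax times quantity traded: 125.5 x 17.1667 = 2154.4167.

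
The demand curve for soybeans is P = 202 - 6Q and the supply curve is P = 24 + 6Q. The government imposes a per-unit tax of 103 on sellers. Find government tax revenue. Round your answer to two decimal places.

Without the tax, 202 - 6Q = 24 + 6Q so Q* = 14.8333 and P* = 113.
A tax on sellers shifts supply up by 103: 202 - 6Q = 24 + 6Q + 103, so Q_t = 6.25. Buyers pay P_b = 164.5; sellers receive P_s = P_b - 103 = 61.5.
Tax revenue = t x Q_t = 103 x 6.25 = 643.75.

643.75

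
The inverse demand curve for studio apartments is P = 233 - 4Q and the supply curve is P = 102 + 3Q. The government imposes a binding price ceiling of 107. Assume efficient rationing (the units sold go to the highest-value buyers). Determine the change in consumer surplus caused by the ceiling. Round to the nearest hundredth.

-496.00

Without the control, 233 - 4Q = 102 + 3Q so Q* = 18.7143 and P* = 158.1429.
At P = 107, sellers supply (107 - 102)/3 = 1.6667 while buyers want more, so the quantity traded is 1.6667 at price 107.
CS goes from (1/2)(18.7143)(74.8571) = 700.449 to 204.4444 (computed as (233 - 107)(1.6667) - (1/2)(4)(1.6667)^2), a change of -496.0045.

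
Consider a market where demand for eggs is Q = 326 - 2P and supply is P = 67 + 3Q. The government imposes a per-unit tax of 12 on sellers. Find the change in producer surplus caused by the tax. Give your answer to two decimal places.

-264.49

Rewriting demand in inverse form: P = 163 - 0.5Q.
Pre-tax equilibrium: 163 - 0.5Q = 67 + 3Q gives Q* = 27.4286, P* = 149.2857.
A tax on sellers shifts supply up by 12: 163 - 0.5Q = 67 + 3Q + 12, so Q_t = 24. Buyers pay P_b = 151; sellers receive P_s = P_b - 12 = 139.
Producers lose the trapezoid between P_s and P* out to Q_t plus the triangle from Q_t to Q*: change in PS = 864 - 1128.4898 = -264.4898.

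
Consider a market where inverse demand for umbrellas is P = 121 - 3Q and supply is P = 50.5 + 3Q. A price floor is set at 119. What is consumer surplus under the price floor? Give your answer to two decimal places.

Without the control, 121 - 3Q = 50.5 + 3Q so Q* = 11.75 and P* = 85.75.
At the floor price 119, quantity demanded is (121 - 119)/3 = 0.6667; demand is the short side, so Q = 0.6667 trades at P = 119.
CS is the triangle under demand above 119: (1/2)(0.6667)(121 - 119) = 0.6667.

0.67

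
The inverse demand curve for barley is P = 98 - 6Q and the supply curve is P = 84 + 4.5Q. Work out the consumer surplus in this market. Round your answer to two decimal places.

5.33

Equilibrium: 98 - 6Q = 84 + 4.5Q, so Q* = 1.3333 and P* = 90.
Consumer surplus is the triangle under demand above P*: (1/2)(1.3333)(98 - 90) = (1/2)(1.3333)(8) = 5.3333.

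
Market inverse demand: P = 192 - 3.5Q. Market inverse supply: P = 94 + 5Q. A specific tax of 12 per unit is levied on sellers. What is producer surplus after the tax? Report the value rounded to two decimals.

255.92

Without the tax, 192 - 3.5Q = 94 + 5Q so Q* = 11.5294 and P* = 151.6471.
With the tax, sellers need 12 more per unit: 192 - 3.5Q = 94 + 5Q + 12, so Q_t = 10.1176. Buyers pay P_b = 156.5882; sellers receive P_s = P_b - 12 = 144.5882.
PS = (1/2)(Q_t)(P_s - 94) = (1/2)(10.1176)(50.5882) = 255.917.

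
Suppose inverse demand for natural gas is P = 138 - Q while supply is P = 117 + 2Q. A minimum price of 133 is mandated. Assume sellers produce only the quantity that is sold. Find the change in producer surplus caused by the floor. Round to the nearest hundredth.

6.00

Without the control, 138 - Q = 117 + 2Q so Q* = 7 and P* = 131.
At the floor price 133, quantity demanded is (138 - 133)/1 = 5; demand is the short side, so Q = 5 trades at P = 133.
PS goes from (1/2)(7)(14) = 49 to 55 (computed as (133 - 117)(5) - (1/2)(2)(5)^2), a change of 6.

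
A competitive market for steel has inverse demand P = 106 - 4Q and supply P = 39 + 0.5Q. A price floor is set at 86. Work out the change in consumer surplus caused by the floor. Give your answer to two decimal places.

-393.36

Without the control, 106 - 4Q = 39 + 0.5Q so Q* = 14.8889 and P* = 46.4444.
At P = 86, buyers demand (106 - 86)/4 = 5 while sellers would supply more, so the quantity traded is 5 at price 86.
CS goes from (1/2)(14.8889)(59.5556) = 443.358 to 50 (computed as (106 - 86)(5) - (1/2)(4)(5)^2), a change of -393.358.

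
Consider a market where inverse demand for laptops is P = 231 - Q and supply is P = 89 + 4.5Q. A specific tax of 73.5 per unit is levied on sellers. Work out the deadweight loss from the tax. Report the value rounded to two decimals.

Pre-tax equilibrium: 231 - Q = 89 + 4.5Q gives Q* = 25.8182, P* = 205.1818.
A tax on sellers shifts supply up by 73.5: 231 - Q = 89 + 4.5Q + 73.5, so Q_t = 12.4545. Buyers pay P_b = 218.5455; sellers receive P_s = P_b - 73.5 = 145.0455.
The welfare triangle lost has base Q* - Q_t = 13.3636 and height t = 73.5, so DWL = (1/2)(13.3636)(73.5) = 491.1136.

491.11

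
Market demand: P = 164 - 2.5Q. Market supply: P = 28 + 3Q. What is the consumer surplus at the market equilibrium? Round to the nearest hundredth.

764.30

Set 164 - 2.5Q = 28 + 3Q, which gives 136 = 5.5Q, so Q* = 24.7273 and P* = 164 - 2.5(24.7273) = 102.1818.
Consumer surplus is the triangle under demand above P*: (1/2)(24.7273)(164 - 102.1818) = (1/2)(24.7273)(61.8182) = 764.2975.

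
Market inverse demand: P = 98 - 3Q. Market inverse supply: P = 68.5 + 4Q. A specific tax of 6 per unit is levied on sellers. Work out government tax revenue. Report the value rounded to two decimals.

20.14

Without the tax, 98 - 3Q = 68.5 + 4Q so Q* = 4.2143 and P* = 85.3571.
With the tax, sellers need 6 more per unit: 98 - 3Q = 68.5 + 4Q + 6, so Q_t = 3.3571. Buyers pay P_b = 87.9286; sellers receive P_s = P_b - 6 = 81.9286.
Revenue is the tax times quantity traded: 6 x 3.3571 = 20.1429.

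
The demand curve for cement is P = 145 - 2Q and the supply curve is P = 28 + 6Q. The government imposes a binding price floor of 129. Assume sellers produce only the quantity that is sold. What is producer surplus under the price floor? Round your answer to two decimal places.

Free-market equilibrium: 145 - 2Q = 28 + 6Q gives Q* = 14.625, P* = 115.75.
At P = 129, buyers demand (145 - 129)/2 = 8 while sellers would supply more, so the quantity traded is 8 at price 129.
The supply price at Q = 8 is 76. PS is the trapezoid between 129 and supply over [0, 8]: (1/2)[(129 - 28) + (129 - 76)](8) = 616.

616.00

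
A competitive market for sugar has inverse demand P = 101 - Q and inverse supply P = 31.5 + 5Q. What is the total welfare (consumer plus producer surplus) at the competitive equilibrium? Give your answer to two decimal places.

Equilibrium: 101 - Q = 31.5 + 5Q, so Q* = 11.5833 and P* = 89.4167.
Total surplus is the full triangle between the curves from 0 to Q*: (1/2)(11.5833)(101 - 31.5) = 402.5208.

402.52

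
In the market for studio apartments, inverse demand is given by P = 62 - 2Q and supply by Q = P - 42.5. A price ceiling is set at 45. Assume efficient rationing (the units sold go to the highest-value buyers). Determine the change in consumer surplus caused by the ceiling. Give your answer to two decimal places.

-6.00

Rewriting supply in inverse form: P = 42.5 + Q.
Free-market equilibrium: 62 - 2Q = 42.5 + Q gives Q* = 6.5, P* = 49.
At P = 45, sellers supply (45 - 42.5)/1 = 2.5 while buyers want more, so the quantity traded is 2.5 at price 45.
CS goes from (1/2)(6.5)(13) = 42.25 to 36.25 (computed as (62 - 45)(2.5) - (1/2)(2)(2.5)^2), a change of -6.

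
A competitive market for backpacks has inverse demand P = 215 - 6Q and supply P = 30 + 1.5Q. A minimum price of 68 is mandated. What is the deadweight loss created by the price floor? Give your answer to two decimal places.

0.10

Free-market equilibrium: 215 - 6Q = 30 + 1.5Q gives Q* = 24.6667, P* = 67.
At P = 68, buyers demand (215 - 68)/6 = 24.5 while sellers would supply more, so the quantity traded is 24.5 at price 68.
The lost-trades triangle has base Q* - 24.5 = 0.1667 and height equal to the gap between the curves at Q = 24.5, which is 68 - 66.75 = 1.25. DWL = (1/2)(0.1667)(1.25) = 0.1042.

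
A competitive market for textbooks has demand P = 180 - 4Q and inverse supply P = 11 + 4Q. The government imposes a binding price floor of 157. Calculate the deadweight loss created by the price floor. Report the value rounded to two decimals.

945.56

Without the control, 180 - 4Q = 11 + 4Q so Q* = 21.125 and P* = 95.5.
At P = 157, buyers demand (180 - 157)/4 = 5.75 while sellers would supply more, so the quantity traded is 5.75 at price 157.
At Q = 5.75 the demand price is 157 and the supply price is 34. Deadweight loss is the triangle between the curves from 5.75 to 21.125: (1/2)(157 - 34)(21.125 - 5.75) = 945.5625.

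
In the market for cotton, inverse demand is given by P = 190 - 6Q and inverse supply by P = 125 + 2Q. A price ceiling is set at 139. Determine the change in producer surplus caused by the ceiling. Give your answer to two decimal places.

Without the control, 190 - 6Q = 125 + 2Q so Q* = 8.125 and P* = 141.25.
At P = 139, sellers supply (139 - 125)/2 = 7 while buyers want more, so the quantity traded is 7 at price 139.
PS goes from (1/2)(8.125)(16.25) = 66.0156 to 49 (computed as (139 - 125)(7) - (1/2)(2)(7)^2), a change of -17.0156.

-17.02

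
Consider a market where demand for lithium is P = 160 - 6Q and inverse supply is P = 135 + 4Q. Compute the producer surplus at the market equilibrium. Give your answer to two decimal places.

Setting demand equal to supply, 25 = 10Q, so Q* = 2.5 and P* = 145.
PS is the area between P* and the supply curve from 0 to Q*: (1/2)(2.5)(10) = 12.5.

12.50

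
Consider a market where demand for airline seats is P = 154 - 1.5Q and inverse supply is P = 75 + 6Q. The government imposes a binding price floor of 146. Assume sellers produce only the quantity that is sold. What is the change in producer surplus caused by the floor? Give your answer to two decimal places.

-39.52

Without the control, 154 - 1.5Q = 75 + 6Q so Q* = 10.5333 and P* = 138.2.
At the floor price 146, quantity demanded is (154 - 146)/1.5 = 5.3333; demand is the short side, so Q = 5.3333 trades at P = 146.
PS goes from (1/2)(10.5333)(63.2) = 332.8533 to 293.3333 (computed as (146 - 75)(5.3333) - (1/2)(6)(5.3333)^2), a change of -39.52.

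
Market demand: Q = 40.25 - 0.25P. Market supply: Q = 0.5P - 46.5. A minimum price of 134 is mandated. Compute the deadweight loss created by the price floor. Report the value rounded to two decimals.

Rewriting demand in inverse form: P = 161 - 4Q.
Rewriting supply in inverse form: P = 93 + 2Q.
Free-market equilibrium: 161 - 4Q = 93 + 2Q gives Q* = 11.3333, P* = 115.6667.
At P = 134, buyers demand (161 - 134)/4 = 6.75 while sellers would supply more, so the quantity traded is 6.75 at price 134.
The lost-trades triangle has base Q* - 6.75 = 4.5833 and height equal to the gap between the curves at Q = 6.75, which is 134 - 106.5 = 27.5. DWL = (1/2)(4.5833)(27.5) = 63.0208.

63.02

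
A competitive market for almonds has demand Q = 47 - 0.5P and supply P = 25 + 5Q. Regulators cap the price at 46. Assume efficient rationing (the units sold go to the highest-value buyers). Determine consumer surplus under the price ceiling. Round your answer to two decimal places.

183.96

Rewriting demand in inverse form: P = 94 - 2Q.
Free-market equilibrium: 94 - 2Q = 25 + 5Q gives Q* = 9.8571, P* = 74.2857.
At P = 46, sellers supply (46 - 25)/5 = 4.2 while buyers want more, so the quantity traded is 4.2 at price 46.
The demand price at Q = 4.2 is 85.6. CS is the trapezoid between demand and 46 over [0, 4.2]: (1/2)[(94 - 46) + (85.6 - 46)](4.2) = 183.96.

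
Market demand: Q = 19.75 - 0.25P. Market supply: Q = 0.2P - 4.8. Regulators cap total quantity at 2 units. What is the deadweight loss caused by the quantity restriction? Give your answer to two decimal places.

76.06

Rewriting demand in inverse form: P = 79 - 4Q.
Rewriting supply in inverse form: P = 24 + 5Q.
Without the quota, 79 - 4Q = 24 + 5Q gives Q* = 6.1111.
At Q = 2 the demand price is 79 - 4(2) = 71 and the supply price is 24 + 5(2) = 34.
DWL = (1/2)(gap between curves at 2) x (Q* - 2) = (1/2)(37)(4.1111) = 76.0556.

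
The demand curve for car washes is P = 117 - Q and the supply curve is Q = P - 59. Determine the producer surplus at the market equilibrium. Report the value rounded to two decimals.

Rewriting supply in inverse form: P = 59 + Q.
Set 117 - Q = 59 + Q, which gives 58 = 2Q, so Q* = 29 and P* = 117 - (29) = 88.
Producer surplus is the triangle above supply below P*: (1/2)(29)(88 - 59) = (1/2)(29)(29) = 420.5.

420.50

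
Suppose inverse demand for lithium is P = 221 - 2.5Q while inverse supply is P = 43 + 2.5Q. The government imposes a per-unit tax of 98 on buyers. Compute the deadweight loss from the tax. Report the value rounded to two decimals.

Without the tax, 221 - 2.5Q = 43 + 2.5Q so Q* = 35.6 and P* = 132.
With the tax, buyers' net willingness to pay falls by 98: (221 - 98) - 2.5Q = 43 + 2.5Q, so Q_t = 16. Buyers pay P_b = 181; sellers receive P_s = P_b - 98 = 83.
The welfare triangle lost has base Q* - Q_t = 19.6 and height t = 98, so DWL = (1/2)(19.6)(98) = 960.4.

960.40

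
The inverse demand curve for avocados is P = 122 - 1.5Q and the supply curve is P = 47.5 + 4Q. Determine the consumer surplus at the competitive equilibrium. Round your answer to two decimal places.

137.61

Setting demand equal to supply, 74.5 = 5.5Q, so Q* = 13.5455 and P* = 101.6818.
The demand choke price is 122, so CS = (1/2)(Q*)(122 - P*) = (1/2)(13.5455)(20.3182) = 137.6095.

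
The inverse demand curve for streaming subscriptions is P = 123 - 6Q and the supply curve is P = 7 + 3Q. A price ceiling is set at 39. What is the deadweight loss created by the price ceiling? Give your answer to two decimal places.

Without the control, 123 - 6Q = 7 + 3Q so Q* = 12.8889 and P* = 45.6667.
At the ceiling price 39, quantity supplied is (39 - 7)/3 = 10.6667; supply is the short side, so Q = 10.6667 trades at P = 39.
At Q = 10.6667 the demand price is 59 and the supply price is 39. Deadweight loss is the triangle between the curves from 10.6667 to 12.8889: (1/2)(59 - 39)(12.8889 - 10.6667) = 22.2222.

22.22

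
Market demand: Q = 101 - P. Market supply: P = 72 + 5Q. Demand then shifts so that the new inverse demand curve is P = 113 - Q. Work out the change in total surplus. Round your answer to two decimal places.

70.00

Rewriting demand in inverse form: P = 101 - Q.
Initial equilibrium: Q_0 = 4.8333, P_0 = 96.1667; CS_0 = (1/2)(4.8333)(4.8333) = 11.6806, PS_0 = (1/2)(4.8333)(24.1667) = 58.4028.
New equilibrium: 113 - Q = 72 + 5Q gives Q_1 = 6.8333, P_1 = 106.1667; CS_1 = 23.3472, PS_1 = 116.7361.
Change in total surplus = (23.3472 + 116.7361) - (11.6806 + 58.4028) = 70.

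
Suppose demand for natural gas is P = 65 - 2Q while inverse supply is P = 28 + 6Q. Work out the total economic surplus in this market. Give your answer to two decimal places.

Equilibrium: 65 - 2Q = 28 + 6Q, so Q* = 4.625 and P* = 55.75.
CS = (1/2)(4.625)(9.25) = 21.3906 and PS = (1/2)(4.625)(27.75) = 64.1719, so total surplus = 85.5625.

85.56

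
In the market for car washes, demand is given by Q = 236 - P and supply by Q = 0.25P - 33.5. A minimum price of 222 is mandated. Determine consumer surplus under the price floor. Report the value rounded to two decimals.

Rewriting demand in inverse form: P = 236 - Q.
Rewriting supply in inverse form: P = 134 + 4Q.
Without the control, 236 - Q = 134 + 4Q so Q* = 20.4 and P* = 215.6.
At P = 222, buyers demand (236 - 222)/1 = 14 while sellers would supply more, so the quantity traded is 14 at price 222.
CS is the triangle under demand above 222: (1/2)(14)(236 - 222) = 98.

98.00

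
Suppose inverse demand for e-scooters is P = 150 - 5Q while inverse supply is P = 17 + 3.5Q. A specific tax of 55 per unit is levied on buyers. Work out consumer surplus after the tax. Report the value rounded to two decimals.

Pre-tax equilibrium: 150 - 5Q = 17 + 3.5Q gives Q* = 15.6471, P* = 71.7647.
With the tax, buyers' net willingness to pay falls by 55: (150 - 55) - 5Q = 17 + 3.5Q, so Q_t = 9.1765. Buyers pay P_b = 104.1176; sellers receive P_s = P_b - 55 = 49.1176.
CS = (1/2)(Q_t)(150 - P_b) = (1/2)(9.1765)(45.8824) = 210.519.

210.52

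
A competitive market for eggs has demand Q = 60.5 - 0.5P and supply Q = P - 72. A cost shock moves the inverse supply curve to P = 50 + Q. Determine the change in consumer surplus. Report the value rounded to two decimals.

293.33

Rewriting demand in inverse form: P = 121 - 2Q.
Rewriting supply in inverse form: P = 72 + Q.
Initial equilibrium: Q_0 = 16.3333, P_0 = 88.3333; CS_0 = (1/2)(16.3333)(32.6667) = 266.7778, PS_0 = (1/2)(16.3333)(16.3333) = 133.3889.
New equilibrium: 121 - 2Q = 50 + Q gives Q_1 = 23.6667, P_1 = 73.6667; CS_1 = 560.1111, PS_1 = 280.0556.
Change in consumer surplus = 560.1111 - 266.7778 = 293.3333.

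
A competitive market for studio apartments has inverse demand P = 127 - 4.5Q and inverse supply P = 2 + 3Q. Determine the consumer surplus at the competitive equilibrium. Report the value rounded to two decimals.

Set 127 - 4.5Q = 2 + 3Q, which gives 125 = 7.5Q, so Q* = 16.6667 and P* = 127 - 4.5(16.6667) = 52.
Consumer surplus is the triangle under demand above P*: (1/2)(16.6667)(127 - 52) = (1/2)(16.6667)(75) = 625.

625.00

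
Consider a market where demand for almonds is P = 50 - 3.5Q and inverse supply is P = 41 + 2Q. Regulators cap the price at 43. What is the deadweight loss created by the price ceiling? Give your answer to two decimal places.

Without the control, 50 - 3.5Q = 41 + 2Q so Q* = 1.6364 and P* = 44.2727.
At the ceiling price 43, quantity supplied is (43 - 41)/2 = 1; supply is the short side, so Q = 1 trades at P = 43.
The lost-trades triangle has base Q* - 1 = 0.6364 and height equal to the gap between the curves at Q = 1, which is 46.5 - 43 = 3.5. DWL = (1/2)(0.6364)(3.5) = 1.1136.

1.11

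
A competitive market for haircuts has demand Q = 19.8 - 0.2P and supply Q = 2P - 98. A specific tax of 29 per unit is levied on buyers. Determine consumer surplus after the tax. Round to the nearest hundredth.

Rewriting demand in inverse form: P = 99 - 5Q.
Rewriting supply in inverse form: P = 49 + 0.5Q.
Without the tax, 99 - 5Q = 49 + 0.5Q so Q* = 9.0909 and P* = 53.5455.
With the tax, buyers' net willingness to pay falls by 29: (99 - 29) - 5Q = 49 + 0.5Q, so Q_t = 3.8182. Buyers pay P_b = 79.9091; sellers receive P_s = P_b - 29 = 50.9091.
CS = (1/2)(Q_t)(99 - P_b) = (1/2)(3.8182)(19.0909) = 36.4463.

36.45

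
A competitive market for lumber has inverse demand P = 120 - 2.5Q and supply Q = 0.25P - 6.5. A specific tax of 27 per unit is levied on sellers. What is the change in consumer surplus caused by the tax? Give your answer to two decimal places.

-128.61

Rewriting supply in inverse form: P = 26 + 4Q.
Pre-tax equilibrium: 120 - 2.5Q = 26 + 4Q gives Q* = 14.4615, P* = 83.8462.
A tax on sellers shifts supply up by 27: 120 - 2.5Q = 26 + 4Q + 27, so Q_t = 10.3077. Buyers pay P_b = 94.2308; sellers receive P_s = P_b - 27 = 67.2308.
Consumers lose the trapezoid between P* and P_b out to Q_t plus the triangle from Q_t to Q*: change in CS = 132.8107 - 261.4201 = -128.6095.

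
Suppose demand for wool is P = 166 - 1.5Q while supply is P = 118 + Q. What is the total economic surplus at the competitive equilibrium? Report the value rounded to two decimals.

460.80

Set 166 - 1.5Q = 118 + Q, which gives 48 = 2.5Q, so Q* = 19.2 and P* = 166 - 1.5(19.2) = 137.2.
Total surplus is the full triangle between the curves from 0 to Q*: (1/2)(19.2)(166 - 118) = 460.8.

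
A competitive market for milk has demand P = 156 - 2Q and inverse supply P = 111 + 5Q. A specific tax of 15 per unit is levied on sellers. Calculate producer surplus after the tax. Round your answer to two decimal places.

Without the tax, 156 - 2Q = 111 + 5Q so Q* = 6.4286 and P* = 143.1429.
A tax on sellers shifts supply up by 15: 156 - 2Q = 111 + 5Q + 15, so Q_t = 4.2857. Buyers pay P_b = 147.4286; sellers receive P_s = P_b - 15 = 132.4286.
PS = (1/2)(Q_t)(P_s - 111) = (1/2)(4.2857)(21.4286) = 45.9184.

45.92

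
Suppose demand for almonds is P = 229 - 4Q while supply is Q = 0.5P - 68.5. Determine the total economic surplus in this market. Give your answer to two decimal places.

Rewriting supply in inverse form: P = 137 + 2Q.
Setting demand equal to supply, 92 = 6Q, so Q* = 15.3333 and P* = 167.6667.
CS = (1/2)(15.3333)(61.3333) = 470.2222 and PS = (1/2)(15.3333)(30.6667) = 235.1111, so total surplus = 705.3333.

705.33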